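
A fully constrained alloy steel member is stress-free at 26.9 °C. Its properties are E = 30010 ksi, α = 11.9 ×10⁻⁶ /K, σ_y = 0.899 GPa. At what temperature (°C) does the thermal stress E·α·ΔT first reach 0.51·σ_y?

E = 30010 ksi = 206.9 GPa.
σ_y = 0.899 GPa = 899.0 MPa.
E·α·ΔT = 458.5 MPa ⇒ ΔT = 458.5 / (206.9×10³ × 11.9×10⁻⁶) = 186.2 K.
T = 26.9 + 186.2 = 213.1 °C.

213 °C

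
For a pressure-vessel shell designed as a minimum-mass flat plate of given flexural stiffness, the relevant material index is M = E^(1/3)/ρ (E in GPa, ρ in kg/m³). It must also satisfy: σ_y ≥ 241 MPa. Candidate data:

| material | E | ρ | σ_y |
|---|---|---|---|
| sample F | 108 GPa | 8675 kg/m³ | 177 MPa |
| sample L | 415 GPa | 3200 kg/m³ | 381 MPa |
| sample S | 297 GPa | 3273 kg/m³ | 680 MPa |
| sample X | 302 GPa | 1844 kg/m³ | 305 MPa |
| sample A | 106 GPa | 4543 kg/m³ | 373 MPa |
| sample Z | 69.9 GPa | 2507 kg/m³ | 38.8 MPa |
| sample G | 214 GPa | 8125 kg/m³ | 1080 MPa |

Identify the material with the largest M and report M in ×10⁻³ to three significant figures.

Screen on constraints: σ_y ≥ 241 MPa. Survivors: sample L, sample S, sample X, sample A, sample G.
Computing M directly (units already consistent):
  sample X: M = 3.64×10⁻³
  sample L: M = 2.33×10⁻³
  sample S: M = 2.04×10⁻³
  sample A: M = 1.04×10⁻³
  sample G: M = 0.736×10⁻³
The maximum is for sample X.

sample X, M = 3.64×10⁻³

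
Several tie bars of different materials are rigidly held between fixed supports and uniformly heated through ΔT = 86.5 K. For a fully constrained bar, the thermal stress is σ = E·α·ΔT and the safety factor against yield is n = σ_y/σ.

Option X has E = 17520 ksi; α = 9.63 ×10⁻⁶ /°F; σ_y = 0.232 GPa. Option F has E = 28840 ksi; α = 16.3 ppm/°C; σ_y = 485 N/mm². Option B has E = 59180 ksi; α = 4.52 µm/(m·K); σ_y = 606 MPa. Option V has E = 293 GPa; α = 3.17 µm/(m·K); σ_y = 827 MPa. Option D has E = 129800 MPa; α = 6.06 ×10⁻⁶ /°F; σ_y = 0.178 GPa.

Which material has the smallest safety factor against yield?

option X

In consistent units (E in GPa, α in ×10⁻⁶/K, σ_y in MPa):
  option X: E = 120.8, α = 17.3, σ_y = 232.0 → σ = 181 MPa, n = 1.28
  option F: E = 198.8, α = 16.3, σ_y = 485.0 → σ = 280 MPa, n = 1.73
  option B: E = 408.0, α = 4.52, σ_y = 606.0 → σ = 160 MPa, n = 3.80
  option V: E = 293.0, α = 3.17, σ_y = 827.0 → σ = 80.3 MPa, n = 10.3
  option D: E = 129.8, α = 10.9, σ_y = 178.0 → σ = 122 MPa, n = 1.45
The minimum is option X at n = 1.28.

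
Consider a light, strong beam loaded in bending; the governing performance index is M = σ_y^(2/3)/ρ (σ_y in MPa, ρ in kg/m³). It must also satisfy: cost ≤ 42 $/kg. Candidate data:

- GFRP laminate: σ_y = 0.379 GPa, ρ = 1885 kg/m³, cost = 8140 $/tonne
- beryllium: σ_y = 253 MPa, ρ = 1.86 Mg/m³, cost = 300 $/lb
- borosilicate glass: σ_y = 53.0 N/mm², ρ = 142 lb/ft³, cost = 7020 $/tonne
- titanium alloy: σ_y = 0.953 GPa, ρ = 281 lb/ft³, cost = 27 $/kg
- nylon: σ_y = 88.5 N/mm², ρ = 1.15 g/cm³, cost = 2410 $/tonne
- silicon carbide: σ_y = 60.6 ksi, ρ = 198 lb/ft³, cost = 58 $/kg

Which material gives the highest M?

Screen on constraints: cost ≤ 42 $/kg. Survivors: GFRP laminate, borosilicate glass, titanium alloy, nylon.
Putting every candidate on a common basis:
  GFRP laminate: σ_y = 379.0 MPa, ρ = 1885 kg/m³
  borosilicate glass: σ_y = 53.00 MPa, ρ = 2275 kg/m³
  titanium alloy: σ_y = 953.0 MPa, ρ = 4501 kg/m³
  nylon: σ_y = 88.50 MPa, ρ = 1150 kg/m³
  GFRP laminate: M = 27.8×10⁻³
  titanium alloy: M = 21.5×10⁻³
  nylon: M = 17.3×10⁻³
  borosilicate glass: M = 6.20×10⁻³
Highest index: GFRP laminate.

GFRP laminate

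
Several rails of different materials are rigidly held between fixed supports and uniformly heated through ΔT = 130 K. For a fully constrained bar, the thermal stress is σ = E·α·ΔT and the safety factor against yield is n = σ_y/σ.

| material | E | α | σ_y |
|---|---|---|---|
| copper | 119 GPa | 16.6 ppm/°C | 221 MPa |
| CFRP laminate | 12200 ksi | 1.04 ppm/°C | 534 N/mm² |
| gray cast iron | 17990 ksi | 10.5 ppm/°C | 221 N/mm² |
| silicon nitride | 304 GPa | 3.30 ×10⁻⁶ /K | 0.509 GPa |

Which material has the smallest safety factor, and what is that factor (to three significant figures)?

Per material, after unit conversion:
  copper: E = 119.0, α = 16.6, σ_y = 221.0 → σ = 257 MPa, n = 0.861
  CFRP laminate: E = 84.12, α = 1.04, σ_y = 534.0 → σ = 11.4 MPa, n = 47.0
  gray cast iron: E = 124.0, α = 10.5, σ_y = 221.0 → σ = 169 MPa, n = 1.31
  silicon nitride: E = 304.0, α = 3.30, σ_y = 509.0 → σ = 130 MPa, n = 3.90
The minimum is copper at n = 0.861.

copper, n = 0.861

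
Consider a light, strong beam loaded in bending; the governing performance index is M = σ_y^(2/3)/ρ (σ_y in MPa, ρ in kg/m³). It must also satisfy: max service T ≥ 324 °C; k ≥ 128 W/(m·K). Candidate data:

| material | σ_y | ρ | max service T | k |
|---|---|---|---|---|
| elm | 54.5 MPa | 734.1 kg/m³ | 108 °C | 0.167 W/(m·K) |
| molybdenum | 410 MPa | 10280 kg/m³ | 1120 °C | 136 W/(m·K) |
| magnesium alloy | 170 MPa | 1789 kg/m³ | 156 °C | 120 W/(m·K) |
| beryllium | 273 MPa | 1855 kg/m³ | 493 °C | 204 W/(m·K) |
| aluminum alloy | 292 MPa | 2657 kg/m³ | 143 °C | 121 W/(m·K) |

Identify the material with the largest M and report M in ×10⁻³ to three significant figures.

Screen on constraints: max service T ≥ 324 °C; k ≥ 128 W/(m·K). Survivors: molybdenum, beryllium.
Computing M directly (units already consistent):
  beryllium: M = 22.7×10⁻³
  molybdenum: M = 5.37×10⁻³
Beryllium ranks first.

beryllium, M = 22.7×10⁻³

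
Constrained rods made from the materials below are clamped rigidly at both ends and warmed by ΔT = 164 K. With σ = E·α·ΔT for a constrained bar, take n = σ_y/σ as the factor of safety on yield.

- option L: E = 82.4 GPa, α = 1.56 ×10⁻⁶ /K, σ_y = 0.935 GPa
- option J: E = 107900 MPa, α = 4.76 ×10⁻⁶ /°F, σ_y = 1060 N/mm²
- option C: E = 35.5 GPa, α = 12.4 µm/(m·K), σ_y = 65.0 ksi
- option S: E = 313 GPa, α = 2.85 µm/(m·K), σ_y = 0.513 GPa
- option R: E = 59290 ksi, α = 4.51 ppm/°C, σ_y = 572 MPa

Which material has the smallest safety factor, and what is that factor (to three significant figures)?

option R, n = 1.89

Converting E to GPa, α to ×10⁻⁶/K, σ_y to MPa, then σ and n for each:
  option L: E = 82.40, α = 1.56, σ_y = 935.0 → σ = 21.1 MPa, n = 44.4
  option J: E = 107.9, α = 8.57, σ_y = 1060 → σ = 152 MPa, n = 6.99
  option C: E = 35.50, α = 12.4, σ_y = 448.2 → σ = 72.2 MPa, n = 6.21
  option S: E = 313.0, α = 2.85, σ_y = 513.0 → σ = 146 MPa, n = 3.51
  option R: E = 408.8, α = 4.51, σ_y = 572.0 → σ = 302 MPa, n = 1.89
Option R has the lowest safety factor, n = 1.89.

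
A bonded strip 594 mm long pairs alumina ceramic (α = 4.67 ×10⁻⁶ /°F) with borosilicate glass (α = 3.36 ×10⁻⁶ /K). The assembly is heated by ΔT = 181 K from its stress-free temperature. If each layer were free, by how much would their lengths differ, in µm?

543 µm

alumina ceramic: α = 4.67×10⁻⁶/°F × 9/5 = 8.41×10⁻⁶/K.
Δα = |8.41 − 3.36|×10⁻⁶/K = 5.05×10⁻⁶/K.
ΔL_mismatch = Δα·L·ΔT = 5.05×10⁻⁶ × 594.0 mm × 181.0 K = 543 µm.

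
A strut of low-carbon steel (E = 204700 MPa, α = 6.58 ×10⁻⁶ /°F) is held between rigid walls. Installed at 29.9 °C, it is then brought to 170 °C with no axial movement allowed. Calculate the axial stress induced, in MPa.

E = 204700 MPa = 204.7 GPa.
α = 6.58×10⁻⁶/°F × 9/5 = 11.8×10⁻⁶/K.
ΔT = 140.1 K. Constrained thermal stress σ = E·α·ΔT = 204.7×10³ MPa × 11.8×10⁻⁶ × 140.1 = 340 MPa (compressive).

340 MPa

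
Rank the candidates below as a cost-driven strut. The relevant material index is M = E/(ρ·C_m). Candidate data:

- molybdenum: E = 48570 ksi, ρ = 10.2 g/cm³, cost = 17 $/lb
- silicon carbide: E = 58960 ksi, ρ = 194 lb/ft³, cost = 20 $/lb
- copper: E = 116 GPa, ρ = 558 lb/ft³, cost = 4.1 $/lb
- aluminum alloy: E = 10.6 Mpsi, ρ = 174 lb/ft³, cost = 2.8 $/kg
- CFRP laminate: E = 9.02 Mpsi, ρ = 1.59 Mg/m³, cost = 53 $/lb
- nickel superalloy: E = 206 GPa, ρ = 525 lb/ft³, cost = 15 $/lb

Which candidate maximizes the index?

aluminum alloy

Putting every candidate on a common basis:
  molybdenum: E = 334.9 GPa, ρ = 10200 kg/m³, cost = 37.48 $/kg
  silicon carbide: E = 406.5 GPa, ρ = 3108 kg/m³, cost = 44.09 $/kg
  copper: E = 116.0 GPa, ρ = 8938 kg/m³, cost = 9.039 $/kg
  aluminum alloy: E = 73.08 GPa, ρ = 2787 kg/m³, cost = 2.800 $/kg
  CFRP laminate: E = 62.19 GPa, ρ = 1590 kg/m³, cost = 116.8 $/kg
  nickel superalloy: E = 206.0 GPa, ρ = 8410 kg/m³, cost = 33.07 $/kg
  aluminum alloy: M = 9.36 MN·m per $
  silicon carbide: M = 2.97 MN·m per $
  copper: M = 1.44 MN·m per $
  molybdenum: M = 0.876 MN·m per $
  nickel superalloy: M = 0.741 MN·m per $
  CFRP laminate: M = 0.335 MN·m per $
Aluminum alloy has the largest M.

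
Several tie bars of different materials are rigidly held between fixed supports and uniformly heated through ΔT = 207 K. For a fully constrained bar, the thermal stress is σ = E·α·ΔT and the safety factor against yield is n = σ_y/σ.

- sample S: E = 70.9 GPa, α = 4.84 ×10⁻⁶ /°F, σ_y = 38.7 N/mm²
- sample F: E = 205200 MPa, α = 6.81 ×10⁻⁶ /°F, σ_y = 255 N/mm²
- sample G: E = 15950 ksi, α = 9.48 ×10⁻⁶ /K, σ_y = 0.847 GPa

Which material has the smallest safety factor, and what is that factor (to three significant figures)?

With everything in SI (GPa, ×10⁻⁶/K, MPa):
  sample S: E = 70.90, α = 8.71, σ_y = 38.70 → σ = 128 MPa, n = 0.303
  sample F: E = 205.2, α = 12.3, σ_y = 255.0 → σ = 521 MPa, n = 0.490
  sample G: E = 110.0, α = 9.48, σ_y = 847.0 → σ = 216 MPa, n = 3.92
Sample S has the lowest safety factor, n = 0.303.

sample S, n = 0.303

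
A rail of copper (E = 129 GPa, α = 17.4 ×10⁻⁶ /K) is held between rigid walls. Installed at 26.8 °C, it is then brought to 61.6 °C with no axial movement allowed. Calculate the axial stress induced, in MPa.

ΔT = 34.80 K. Constrained thermal stress σ = E·α·ΔT = 129.0×10³ MPa × 17.4×10⁻⁶ × 34.80 = 78.1 MPa (compressive).

78.1 MPa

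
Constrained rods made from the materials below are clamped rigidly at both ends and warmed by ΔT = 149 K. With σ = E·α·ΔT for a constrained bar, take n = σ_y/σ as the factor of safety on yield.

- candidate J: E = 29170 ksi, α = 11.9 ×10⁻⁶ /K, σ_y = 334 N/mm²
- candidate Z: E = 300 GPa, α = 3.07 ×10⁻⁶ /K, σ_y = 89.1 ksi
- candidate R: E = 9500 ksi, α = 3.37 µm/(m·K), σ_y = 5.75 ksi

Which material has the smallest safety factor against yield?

Per material, after unit conversion:
  candidate J: E = 201.1, α = 11.9, σ_y = 334.0 → σ = 357 MPa, n = 0.937
  candidate Z: E = 300.0, α = 3.07, σ_y = 614.3 → σ = 137 MPa, n = 4.48
  candidate R: E = 65.50, α = 3.37, σ_y = 39.64 → σ = 32.9 MPa, n = 1.21
Candidate J has the lowest safety factor, n = 0.937.

candidate J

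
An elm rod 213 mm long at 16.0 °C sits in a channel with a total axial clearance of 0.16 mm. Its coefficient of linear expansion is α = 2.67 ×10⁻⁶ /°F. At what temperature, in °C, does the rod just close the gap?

172 °C

α = 2.67×10⁻⁶/°F × 9/5 = 4.81×10⁻⁶/K.
α·L₀·ΔT = 0.16 mm ⇒ ΔT = 0.16 / (4.81×10⁻⁶ × 213.0) = 156.3 K.
T = 16.0 + 156.3 = 172.3 °C.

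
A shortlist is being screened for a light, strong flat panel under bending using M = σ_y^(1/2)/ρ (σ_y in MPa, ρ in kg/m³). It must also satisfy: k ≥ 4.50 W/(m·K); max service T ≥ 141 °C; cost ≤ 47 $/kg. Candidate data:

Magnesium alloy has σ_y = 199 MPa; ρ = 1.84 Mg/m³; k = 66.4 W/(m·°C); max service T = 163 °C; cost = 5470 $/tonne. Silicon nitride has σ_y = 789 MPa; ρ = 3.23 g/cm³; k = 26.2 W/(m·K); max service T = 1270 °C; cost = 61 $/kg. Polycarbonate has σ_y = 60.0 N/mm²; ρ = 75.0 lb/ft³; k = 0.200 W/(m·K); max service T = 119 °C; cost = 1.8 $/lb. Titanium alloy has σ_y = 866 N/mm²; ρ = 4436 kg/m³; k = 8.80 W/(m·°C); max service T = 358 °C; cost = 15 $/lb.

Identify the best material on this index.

magnesium alloy

Screen on constraints: k ≥ 4.50 W/(m·K); max service T ≥ 141 °C; cost ≤ 47 $/kg. Survivors: magnesium alloy, titanium alloy.
Putting every candidate on a common basis:
  magnesium alloy: σ_y = 199.0 MPa, ρ = 1840 kg/m³
  titanium alloy: σ_y = 866.0 MPa, ρ = 4436 kg/m³
  magnesium alloy: M = 7.67×10⁻³
  titanium alloy: M = 6.63×10⁻³
Magnesium alloy has the largest M.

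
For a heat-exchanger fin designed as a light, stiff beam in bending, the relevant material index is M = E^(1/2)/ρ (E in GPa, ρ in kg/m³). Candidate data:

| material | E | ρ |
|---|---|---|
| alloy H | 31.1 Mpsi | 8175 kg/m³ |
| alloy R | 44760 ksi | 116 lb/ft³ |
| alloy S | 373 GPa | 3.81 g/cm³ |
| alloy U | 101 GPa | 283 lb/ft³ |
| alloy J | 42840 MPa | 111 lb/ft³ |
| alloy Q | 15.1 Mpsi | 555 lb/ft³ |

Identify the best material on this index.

alloy R

Normalizing units and computing the index:
  alloy H: E = 214.4 GPa, ρ = 8175 kg/m³
  alloy R: E = 308.6 GPa, ρ = 1858 kg/m³
  alloy S: E = 373.0 GPa, ρ = 3810 kg/m³
  alloy U: E = 101.0 GPa, ρ = 4533 kg/m³
  alloy J: E = 42.84 GPa, ρ = 1778 kg/m³
  alloy Q: E = 104.1 GPa, ρ = 8890 kg/m³
  alloy R: M = 9.45×10⁻³
  alloy S: M = 5.07×10⁻³
  alloy J: M = 3.68×10⁻³
  alloy U: M = 2.22×10⁻³
  alloy H: M = 1.79×10⁻³
  alloy Q: M = 1.15×10⁻³
Alloy R ranks first.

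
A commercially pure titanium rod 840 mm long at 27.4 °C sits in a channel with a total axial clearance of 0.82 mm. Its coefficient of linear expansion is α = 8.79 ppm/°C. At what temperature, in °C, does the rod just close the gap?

138 °C

α·L₀·ΔT = 0.82 mm ⇒ ΔT = 0.82 / (8.79×10⁻⁶ × 840.0) = 111.1 K.
T = 27.4 + 111.1 = 138.5 °C.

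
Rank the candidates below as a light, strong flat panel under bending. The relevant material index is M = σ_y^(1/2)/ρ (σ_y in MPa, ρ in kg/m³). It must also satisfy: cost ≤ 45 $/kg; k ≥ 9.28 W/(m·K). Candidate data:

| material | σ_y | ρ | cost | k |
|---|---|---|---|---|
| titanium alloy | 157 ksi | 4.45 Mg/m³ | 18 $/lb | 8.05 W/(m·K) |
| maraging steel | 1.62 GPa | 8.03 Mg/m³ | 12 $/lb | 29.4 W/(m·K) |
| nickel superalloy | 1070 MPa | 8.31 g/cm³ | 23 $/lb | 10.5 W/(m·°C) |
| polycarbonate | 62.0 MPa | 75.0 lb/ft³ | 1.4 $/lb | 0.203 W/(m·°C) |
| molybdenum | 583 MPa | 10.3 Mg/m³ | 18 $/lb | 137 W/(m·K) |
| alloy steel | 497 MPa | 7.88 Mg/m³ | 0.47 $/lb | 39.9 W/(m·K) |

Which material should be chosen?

Screen on constraints: cost ≤ 45 $/kg; k ≥ 9.28 W/(m·K). Survivors: maraging steel, molybdenum, alloy steel.
After converting to SI:
  maraging steel: σ_y = 1620 MPa, ρ = 8030 kg/m³
  molybdenum: σ_y = 583.0 MPa, ρ = 10300 kg/m³
  alloy steel: σ_y = 497.0 MPa, ρ = 7880 kg/m³
  maraging steel: M = 5.01×10⁻³
  alloy steel: M = 2.83×10⁻³
  molybdenum: M = 2.34×10⁻³
The maximum is for maraging steel.

maraging steel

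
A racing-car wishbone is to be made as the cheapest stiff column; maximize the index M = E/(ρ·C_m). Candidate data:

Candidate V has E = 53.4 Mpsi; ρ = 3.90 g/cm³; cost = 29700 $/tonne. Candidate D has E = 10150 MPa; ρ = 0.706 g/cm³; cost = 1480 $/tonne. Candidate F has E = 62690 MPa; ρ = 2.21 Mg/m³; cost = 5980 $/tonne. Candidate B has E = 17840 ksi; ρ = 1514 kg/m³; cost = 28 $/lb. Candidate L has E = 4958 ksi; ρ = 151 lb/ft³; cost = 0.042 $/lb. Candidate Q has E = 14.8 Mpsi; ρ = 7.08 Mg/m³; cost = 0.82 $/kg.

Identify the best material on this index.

candidate L

Convert each candidate to consistent units, then evaluate M:
  candidate V: E = 368.2 GPa, ρ = 3900 kg/m³, cost = 29.70 $/kg
  candidate D: E = 10.15 GPa, ρ = 706.0 kg/m³, cost = 1.480 $/kg
  candidate F: E = 62.69 GPa, ρ = 2210 kg/m³, cost = 5.980 $/kg
  candidate B: E = 123.0 GPa, ρ = 1514 kg/m³, cost = 61.73 $/kg
  candidate L: E = 34.18 GPa, ρ = 2419 kg/m³, cost = 0.09259 $/kg
  candidate Q: E = 102.0 GPa, ρ = 7080 kg/m³, cost = 0.8200 $/kg
  candidate L: M = 153 MN·m per $
  candidate Q: M = 17.6 MN·m per $
  candidate D: M = 9.71 MN·m per $
  candidate F: M = 4.74 MN·m per $
  candidate V: M = 3.18 MN·m per $
  candidate B: M = 1.32 MN·m per $
Candidate L has the largest M.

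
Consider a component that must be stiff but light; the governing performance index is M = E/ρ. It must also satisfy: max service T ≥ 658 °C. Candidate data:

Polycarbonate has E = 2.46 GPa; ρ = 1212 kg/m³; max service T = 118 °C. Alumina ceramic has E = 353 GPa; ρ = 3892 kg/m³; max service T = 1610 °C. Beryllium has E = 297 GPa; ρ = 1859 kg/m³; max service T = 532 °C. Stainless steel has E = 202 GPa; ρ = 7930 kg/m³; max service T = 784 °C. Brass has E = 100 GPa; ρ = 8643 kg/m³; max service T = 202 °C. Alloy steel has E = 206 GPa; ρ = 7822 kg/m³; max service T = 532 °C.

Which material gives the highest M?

Screen on constraints: max service T ≥ 658 °C. Survivors: alumina ceramic, stainless steel.
Computing M directly (units already consistent):
  alumina ceramic: M = 90.7 MN·m/kg
  stainless steel: M = 25.5 MN·m/kg
Alumina ceramic ranks first.

alumina ceramic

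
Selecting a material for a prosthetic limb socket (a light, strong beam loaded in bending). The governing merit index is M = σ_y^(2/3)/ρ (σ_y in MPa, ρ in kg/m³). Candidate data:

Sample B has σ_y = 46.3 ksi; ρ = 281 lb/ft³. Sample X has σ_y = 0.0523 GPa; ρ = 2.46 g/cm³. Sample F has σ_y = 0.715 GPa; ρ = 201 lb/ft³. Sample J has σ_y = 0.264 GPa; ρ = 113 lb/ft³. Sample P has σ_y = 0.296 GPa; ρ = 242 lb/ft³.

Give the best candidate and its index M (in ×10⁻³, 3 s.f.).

Normalizing units and computing the index:
  sample B: σ_y = 319.2 MPa, ρ = 4501 kg/m³
  sample X: σ_y = 52.30 MPa, ρ = 2460 kg/m³
  sample F: σ_y = 715.0 MPa, ρ = 3220 kg/m³
  sample J: σ_y = 264.0 MPa, ρ = 1810 kg/m³
  sample P: σ_y = 296.0 MPa, ρ = 3876 kg/m³
  sample F: M = 24.8×10⁻³
  sample J: M = 22.7×10⁻³
  sample P: M = 11.5×10⁻³
  sample B: M = 10.4×10⁻³
  sample X: M = 5.69×10⁻³
Sample F has the largest M.

sample F, M = 24.8×10⁻³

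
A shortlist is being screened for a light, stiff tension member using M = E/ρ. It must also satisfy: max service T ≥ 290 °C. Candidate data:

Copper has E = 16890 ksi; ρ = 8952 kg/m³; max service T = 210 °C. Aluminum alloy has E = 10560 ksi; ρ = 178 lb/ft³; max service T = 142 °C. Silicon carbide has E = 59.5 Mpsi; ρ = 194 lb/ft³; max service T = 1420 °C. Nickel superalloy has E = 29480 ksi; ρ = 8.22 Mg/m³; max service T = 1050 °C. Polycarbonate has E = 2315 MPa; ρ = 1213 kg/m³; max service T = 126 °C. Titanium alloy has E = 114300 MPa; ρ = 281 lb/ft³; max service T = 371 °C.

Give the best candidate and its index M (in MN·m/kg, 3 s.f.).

silicon carbide, M = 132 MN·m/kg

Screen on constraints: max service T ≥ 290 °C. Survivors: silicon carbide, nickel superalloy, titanium alloy.
In SI units:
  silicon carbide: E = 410.2 GPa, ρ = 3108 kg/m³
  nickel superalloy: E = 203.3 GPa, ρ = 8220 kg/m³
  titanium alloy: E = 114.3 GPa, ρ = 4501 kg/m³
  silicon carbide: M = 132 MN·m/kg
  titanium alloy: M = 25.4 MN·m/kg
  nickel superalloy: M = 24.7 MN·m/kg
The maximum is for silicon carbide.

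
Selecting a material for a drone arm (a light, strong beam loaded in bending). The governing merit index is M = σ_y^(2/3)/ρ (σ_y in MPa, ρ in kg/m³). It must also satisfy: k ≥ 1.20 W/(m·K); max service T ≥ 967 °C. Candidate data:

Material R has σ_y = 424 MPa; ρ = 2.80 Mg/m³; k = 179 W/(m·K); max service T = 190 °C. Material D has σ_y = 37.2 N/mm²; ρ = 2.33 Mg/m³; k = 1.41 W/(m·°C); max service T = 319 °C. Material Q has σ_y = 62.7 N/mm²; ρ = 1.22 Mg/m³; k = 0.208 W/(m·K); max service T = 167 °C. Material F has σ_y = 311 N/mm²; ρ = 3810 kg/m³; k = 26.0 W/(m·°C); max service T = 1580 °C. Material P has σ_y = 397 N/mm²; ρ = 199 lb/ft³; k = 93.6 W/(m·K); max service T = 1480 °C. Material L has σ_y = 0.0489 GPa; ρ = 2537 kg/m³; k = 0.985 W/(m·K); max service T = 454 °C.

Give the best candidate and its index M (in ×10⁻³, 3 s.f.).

Screen on constraints: k ≥ 1.20 W/(m·K); max service T ≥ 967 °C. Survivors: material F, material P.
In SI units:
  material F: σ_y = 311.0 MPa, ρ = 3810 kg/m³
  material P: σ_y = 397.0 MPa, ρ = 3188 kg/m³
  material P: M = 16.9×10⁻³
  material F: M = 12.0×10⁻³
Material P has the largest M.

material P, M = 16.9×10⁻³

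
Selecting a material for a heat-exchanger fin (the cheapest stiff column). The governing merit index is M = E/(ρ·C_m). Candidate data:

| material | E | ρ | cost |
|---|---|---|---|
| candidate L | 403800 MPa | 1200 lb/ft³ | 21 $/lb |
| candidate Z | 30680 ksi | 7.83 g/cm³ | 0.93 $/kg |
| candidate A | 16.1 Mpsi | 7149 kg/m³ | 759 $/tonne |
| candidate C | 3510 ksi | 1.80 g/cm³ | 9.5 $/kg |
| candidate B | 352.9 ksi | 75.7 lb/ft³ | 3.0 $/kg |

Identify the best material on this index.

Putting every candidate on a common basis:
  candidate L: E = 403.8 GPa, ρ = 19220 kg/m³, cost = 46.30 $/kg
  candidate Z: E = 211.5 GPa, ρ = 7830 kg/m³, cost = 0.9300 $/kg
  candidate A: E = 111.0 GPa, ρ = 7149 kg/m³, cost = 0.7590 $/kg
  candidate C: E = 24.20 GPa, ρ = 1800 kg/m³, cost = 9.500 $/kg
  candidate B: E = 2.433 GPa, ρ = 1213 kg/m³, cost = 3.000 $/kg
  candidate Z: M = 29.0 MN·m per $
  candidate A: M = 20.5 MN·m per $
  candidate C: M = 1.42 MN·m per $
  candidate B: M = 0.669 MN·m per $
  candidate L: M = 0.454 MN·m per $
Highest index: candidate Z.

candidate Z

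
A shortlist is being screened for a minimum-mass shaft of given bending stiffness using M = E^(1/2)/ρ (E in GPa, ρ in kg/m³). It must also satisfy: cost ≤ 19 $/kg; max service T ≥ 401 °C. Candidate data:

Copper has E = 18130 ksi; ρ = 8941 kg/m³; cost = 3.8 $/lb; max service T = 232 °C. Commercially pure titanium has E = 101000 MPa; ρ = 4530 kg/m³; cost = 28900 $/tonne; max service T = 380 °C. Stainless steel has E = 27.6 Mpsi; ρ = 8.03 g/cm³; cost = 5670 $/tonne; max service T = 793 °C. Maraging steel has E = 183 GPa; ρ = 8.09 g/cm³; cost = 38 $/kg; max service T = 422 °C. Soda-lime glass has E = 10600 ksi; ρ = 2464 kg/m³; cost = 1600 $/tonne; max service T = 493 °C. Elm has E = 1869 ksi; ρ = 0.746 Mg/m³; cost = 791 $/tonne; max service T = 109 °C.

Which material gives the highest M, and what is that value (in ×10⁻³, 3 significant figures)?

soda-lime glass, M = 3.47×10⁻³

Screen on constraints: cost ≤ 19 $/kg; max service T ≥ 401 °C. Survivors: stainless steel, soda-lime glass.
In SI units:
  stainless steel: E = 190.3 GPa, ρ = 8030 kg/m³
  soda-lime glass: E = 73.08 GPa, ρ = 2464 kg/m³
  soda-lime glass: M = 3.47×10⁻³
  stainless steel: M = 1.72×10⁻³
Highest index: soda-lime glass.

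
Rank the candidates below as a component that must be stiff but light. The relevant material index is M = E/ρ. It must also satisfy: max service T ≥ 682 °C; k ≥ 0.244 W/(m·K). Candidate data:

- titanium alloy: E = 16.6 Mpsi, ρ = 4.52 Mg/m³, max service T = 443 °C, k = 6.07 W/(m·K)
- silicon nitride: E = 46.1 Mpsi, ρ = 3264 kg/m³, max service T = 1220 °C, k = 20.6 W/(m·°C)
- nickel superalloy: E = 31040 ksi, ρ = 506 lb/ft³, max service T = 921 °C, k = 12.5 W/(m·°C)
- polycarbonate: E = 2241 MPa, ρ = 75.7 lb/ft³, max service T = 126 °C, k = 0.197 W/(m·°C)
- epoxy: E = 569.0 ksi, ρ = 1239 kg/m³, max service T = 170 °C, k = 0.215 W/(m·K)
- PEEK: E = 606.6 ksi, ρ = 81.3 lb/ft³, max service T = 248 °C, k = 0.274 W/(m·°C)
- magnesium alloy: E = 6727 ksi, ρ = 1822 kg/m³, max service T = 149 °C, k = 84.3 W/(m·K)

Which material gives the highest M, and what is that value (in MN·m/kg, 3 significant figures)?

Screen on constraints: max service T ≥ 682 °C; k ≥ 0.244 W/(m·K). Survivors: silicon nitride, nickel superalloy.
Putting every candidate on a common basis:
  silicon nitride: E = 317.8 GPa, ρ = 3264 kg/m³
  nickel superalloy: E = 214.0 GPa, ρ = 8105 kg/m³
  silicon nitride: M = 97.4 MN·m/kg
  nickel superalloy: M = 26.4 MN·m/kg
The maximum is for silicon nitride.

silicon nitride, M = 97.4 MN·m/kg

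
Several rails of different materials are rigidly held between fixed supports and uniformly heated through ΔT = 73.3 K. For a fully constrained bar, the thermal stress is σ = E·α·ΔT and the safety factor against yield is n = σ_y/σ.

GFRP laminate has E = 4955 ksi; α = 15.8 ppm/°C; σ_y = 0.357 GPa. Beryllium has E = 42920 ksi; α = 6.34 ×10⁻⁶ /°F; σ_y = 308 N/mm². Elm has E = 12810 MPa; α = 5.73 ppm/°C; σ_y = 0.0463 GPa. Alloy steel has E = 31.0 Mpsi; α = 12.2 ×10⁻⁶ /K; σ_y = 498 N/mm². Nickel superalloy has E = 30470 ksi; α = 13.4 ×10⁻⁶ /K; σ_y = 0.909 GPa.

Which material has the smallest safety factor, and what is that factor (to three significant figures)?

beryllium, n = 1.24

In consistent units (E in GPa, α in ×10⁻⁶/K, σ_y in MPa):
  GFRP laminate: E = 34.16, α = 15.8, σ_y = 357.0 → σ = 39.6 MPa, n = 9.02
  beryllium: E = 295.9, α = 11.4, σ_y = 308.0 → σ = 248 MPa, n = 1.24
  elm: E = 12.81, α = 5.73, σ_y = 46.30 → σ = 5.38 MPa, n = 8.61
  alloy steel: E = 213.7, α = 12.2, σ_y = 498.0 → σ = 191 MPa, n = 2.61
  nickel superalloy: E = 210.1, α = 13.4, σ_y = 909.0 → σ = 206 MPa, n = 4.41
The minimum is beryllium at n = 1.24.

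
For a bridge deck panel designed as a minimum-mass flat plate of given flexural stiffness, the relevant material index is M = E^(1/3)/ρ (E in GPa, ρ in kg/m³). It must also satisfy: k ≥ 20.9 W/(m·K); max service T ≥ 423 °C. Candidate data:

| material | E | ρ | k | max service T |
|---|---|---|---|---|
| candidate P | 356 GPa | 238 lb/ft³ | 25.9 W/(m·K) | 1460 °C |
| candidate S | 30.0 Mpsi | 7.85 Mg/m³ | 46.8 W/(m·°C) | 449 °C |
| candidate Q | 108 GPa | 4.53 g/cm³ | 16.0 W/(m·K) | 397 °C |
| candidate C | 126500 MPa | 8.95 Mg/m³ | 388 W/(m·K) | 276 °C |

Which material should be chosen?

Screen on constraints: k ≥ 20.9 W/(m·K); max service T ≥ 423 °C. Survivors: candidate P, candidate S.
In SI units:
  candidate P: E = 356.0 GPa, ρ = 3812 kg/m³
  candidate S: E = 206.8 GPa, ρ = 7850 kg/m³
  candidate P: M = 1.86×10⁻³
  candidate S: M = 0.753×10⁻³
Candidate P has the largest M.

candidate P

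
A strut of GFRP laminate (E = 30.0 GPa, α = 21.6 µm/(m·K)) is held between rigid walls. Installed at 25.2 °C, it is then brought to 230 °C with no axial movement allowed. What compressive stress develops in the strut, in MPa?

ΔT = 204.8 K. Constrained thermal stress σ = E·α·ΔT = 30.00×10³ MPa × 21.6×10⁻⁶ × 204.8 = 133 MPa (compressive).

133 MPa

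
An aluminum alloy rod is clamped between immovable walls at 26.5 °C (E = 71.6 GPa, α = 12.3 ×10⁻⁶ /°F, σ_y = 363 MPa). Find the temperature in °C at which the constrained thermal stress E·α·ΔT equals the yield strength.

α = 12.3×10⁻⁶/°F × 9/5 = 22.1×10⁻⁶/K.
E·α·ΔT = 363.0 MPa ⇒ ΔT = 363.0 / (71.60×10³ × 22.1×10⁻⁶) = 229.0 K.
T = 26.5 + 229.0 = 255.5 °C.

255 °C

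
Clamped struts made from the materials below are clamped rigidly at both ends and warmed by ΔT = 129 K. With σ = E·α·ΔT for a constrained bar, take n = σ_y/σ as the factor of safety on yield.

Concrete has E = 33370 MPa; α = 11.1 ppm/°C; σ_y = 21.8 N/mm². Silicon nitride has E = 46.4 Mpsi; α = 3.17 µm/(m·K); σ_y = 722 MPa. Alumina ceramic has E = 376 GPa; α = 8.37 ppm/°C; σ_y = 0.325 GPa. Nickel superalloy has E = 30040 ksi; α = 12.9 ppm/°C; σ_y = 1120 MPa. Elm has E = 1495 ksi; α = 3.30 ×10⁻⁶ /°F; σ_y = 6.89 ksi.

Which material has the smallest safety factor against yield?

concrete

Per material, after unit conversion:
  concrete: E = 33.37, α = 11.1, σ_y = 21.80 → σ = 47.8 MPa, n = 0.456
  silicon nitride: E = 319.9, α = 3.17, σ_y = 722.0 → σ = 131 MPa, n = 5.52
  alumina ceramic: E = 376.0, α = 8.37, σ_y = 325.0 → σ = 406 MPa, n = 0.801
  nickel superalloy: E = 207.1, α = 12.9, σ_y = 1120 → σ = 345 MPa, n = 3.25
  elm: E = 10.31, α = 5.94, σ_y = 47.50 → σ = 7.90 MPa, n = 6.01
Concrete has the lowest safety factor, n = 0.456.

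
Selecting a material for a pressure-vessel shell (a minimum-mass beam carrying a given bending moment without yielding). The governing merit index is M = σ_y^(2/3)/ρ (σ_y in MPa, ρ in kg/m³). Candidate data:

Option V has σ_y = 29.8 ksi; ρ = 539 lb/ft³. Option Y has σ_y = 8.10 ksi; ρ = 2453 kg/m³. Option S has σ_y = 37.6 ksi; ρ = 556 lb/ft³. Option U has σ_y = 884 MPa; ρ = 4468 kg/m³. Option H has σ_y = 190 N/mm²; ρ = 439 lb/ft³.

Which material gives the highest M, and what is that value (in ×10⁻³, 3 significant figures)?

In SI units:
  option V: σ_y = 205.5 MPa, ρ = 8634 kg/m³
  option Y: σ_y = 55.85 MPa, ρ = 2453 kg/m³
  option S: σ_y = 259.2 MPa, ρ = 8906 kg/m³
  option U: σ_y = 884.0 MPa, ρ = 4468 kg/m³
  option H: σ_y = 190.0 MPa, ρ = 7032 kg/m³
  option U: M = 20.6×10⁻³
  option Y: M = 5.96×10⁻³
  option H: M = 4.70×10⁻³
  option S: M = 4.57×10⁻³
  option V: M = 4.03×10⁻³
Option U ranks first.

option U, M = 20.6×10⁻³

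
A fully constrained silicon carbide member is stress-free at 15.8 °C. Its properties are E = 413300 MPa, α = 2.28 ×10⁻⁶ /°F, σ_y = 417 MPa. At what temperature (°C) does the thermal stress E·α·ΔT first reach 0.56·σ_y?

153 °C

E = 413300 MPa = 413.3 GPa.
α = 2.28×10⁻⁶/°F × 9/5 = 4.10×10⁻⁶/K.
E·α·ΔT = 233.5 MPa ⇒ ΔT = 233.5 / (413.3×10³ × 4.10×10⁻⁶) = 137.7 K.
T = 15.8 + 137.7 = 153.5 °C.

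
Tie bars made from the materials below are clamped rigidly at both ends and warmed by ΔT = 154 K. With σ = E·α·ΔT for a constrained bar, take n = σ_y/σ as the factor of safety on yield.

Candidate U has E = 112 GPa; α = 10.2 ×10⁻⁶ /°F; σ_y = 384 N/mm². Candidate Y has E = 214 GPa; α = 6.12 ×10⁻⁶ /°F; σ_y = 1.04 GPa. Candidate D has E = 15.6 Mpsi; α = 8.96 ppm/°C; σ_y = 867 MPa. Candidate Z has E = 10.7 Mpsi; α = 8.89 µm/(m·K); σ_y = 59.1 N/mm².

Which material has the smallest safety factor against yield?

Per material, after unit conversion:
  candidate U: E = 112.0, α = 18.4, σ_y = 384.0 → σ = 317 MPa, n = 1.21
  candidate Y: E = 214.0, α = 11.0, σ_y = 1040 → σ = 363 MPa, n = 2.86
  candidate D: E = 107.6, α = 8.96, σ_y = 867.0 → σ = 148 MPa, n = 5.84
  candidate Z: E = 73.77, α = 8.89, σ_y = 59.10 → σ = 101 MPa, n = 0.585
Candidate Z has the lowest safety factor, n = 0.585.

candidate Z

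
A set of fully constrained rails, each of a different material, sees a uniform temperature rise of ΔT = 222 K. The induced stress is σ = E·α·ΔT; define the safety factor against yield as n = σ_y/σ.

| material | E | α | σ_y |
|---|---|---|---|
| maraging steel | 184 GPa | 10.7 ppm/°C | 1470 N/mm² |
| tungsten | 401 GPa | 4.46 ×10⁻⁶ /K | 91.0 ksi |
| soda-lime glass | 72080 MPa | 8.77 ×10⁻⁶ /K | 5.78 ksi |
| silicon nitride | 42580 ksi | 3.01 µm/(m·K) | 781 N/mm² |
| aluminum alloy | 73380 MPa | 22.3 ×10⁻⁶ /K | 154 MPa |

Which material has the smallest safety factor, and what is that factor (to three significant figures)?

In consistent units (E in GPa, α in ×10⁻⁶/K, σ_y in MPa):
  maraging steel: E = 184.0, α = 10.7, σ_y = 1470 → σ = 437 MPa, n = 3.36
  tungsten: E = 401.0, α = 4.46, σ_y = 627.4 → σ = 397 MPa, n = 1.58
  soda-lime glass: E = 72.08, α = 8.77, σ_y = 39.85 → σ = 140 MPa, n = 0.284
  silicon nitride: E = 293.6, α = 3.01, σ_y = 781.0 → σ = 196 MPa, n = 3.98
  aluminum alloy: E = 73.38, α = 22.3, σ_y = 154.0 → σ = 363 MPa, n = 0.424
Soda-lime glass has the lowest safety factor, n = 0.284.

soda-lime glass, n = 0.284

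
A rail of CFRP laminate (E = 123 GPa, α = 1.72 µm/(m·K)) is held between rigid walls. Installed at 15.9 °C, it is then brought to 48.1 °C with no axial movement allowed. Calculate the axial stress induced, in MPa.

6.81 MPa

ΔT = 32.20 K. Constrained thermal stress σ = E·α·ΔT = 123.0×10³ MPa × 1.72×10⁻⁶ × 32.20 = 6.81 MPa (compressive).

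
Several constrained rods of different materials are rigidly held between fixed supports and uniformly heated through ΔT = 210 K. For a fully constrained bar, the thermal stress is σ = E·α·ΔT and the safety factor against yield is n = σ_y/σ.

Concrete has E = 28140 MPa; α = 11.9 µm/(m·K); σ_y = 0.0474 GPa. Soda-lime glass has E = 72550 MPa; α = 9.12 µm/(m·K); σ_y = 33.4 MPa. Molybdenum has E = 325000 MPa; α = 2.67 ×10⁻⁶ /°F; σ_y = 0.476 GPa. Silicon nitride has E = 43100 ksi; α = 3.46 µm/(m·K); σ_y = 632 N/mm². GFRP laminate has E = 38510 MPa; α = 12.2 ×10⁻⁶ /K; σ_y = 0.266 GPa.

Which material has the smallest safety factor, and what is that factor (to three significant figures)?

soda-lime glass, n = 0.240

With everything in SI (GPa, ×10⁻⁶/K, MPa):
  concrete: E = 28.14, α = 11.9, σ_y = 47.40 → σ = 70.3 MPa, n = 0.674
  soda-lime glass: E = 72.55, α = 9.12, σ_y = 33.40 → σ = 139 MPa, n = 0.240
  molybdenum: E = 325.0, α = 4.81, σ_y = 476.0 → σ = 328 MPa, n = 1.45
  silicon nitride: E = 297.2, α = 3.46, σ_y = 632.0 → σ = 216 MPa, n = 2.93
  GFRP laminate: E = 38.51, α = 12.2, σ_y = 266.0 → σ = 98.7 MPa, n = 2.70
Smallest n: soda-lime glass with n = 0.240.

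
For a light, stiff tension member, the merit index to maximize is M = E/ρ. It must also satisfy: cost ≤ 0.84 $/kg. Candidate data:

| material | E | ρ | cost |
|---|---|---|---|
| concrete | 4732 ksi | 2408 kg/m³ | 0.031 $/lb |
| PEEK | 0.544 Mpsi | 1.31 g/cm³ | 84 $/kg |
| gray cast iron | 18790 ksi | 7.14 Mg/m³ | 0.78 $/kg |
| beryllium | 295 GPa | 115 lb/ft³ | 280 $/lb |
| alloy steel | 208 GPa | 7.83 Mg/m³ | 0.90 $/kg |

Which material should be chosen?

Screen on constraints: cost ≤ 0.84 $/kg. Survivors: concrete, gray cast iron.
Putting every candidate on a common basis:
  concrete: E = 32.63 GPa, ρ = 2408 kg/m³
  gray cast iron: E = 129.6 GPa, ρ = 7140 kg/m³
  gray cast iron: M = 18.1 MN·m/kg
  concrete: M = 13.5 MN·m/kg
Highest index: gray cast iron.

gray cast iron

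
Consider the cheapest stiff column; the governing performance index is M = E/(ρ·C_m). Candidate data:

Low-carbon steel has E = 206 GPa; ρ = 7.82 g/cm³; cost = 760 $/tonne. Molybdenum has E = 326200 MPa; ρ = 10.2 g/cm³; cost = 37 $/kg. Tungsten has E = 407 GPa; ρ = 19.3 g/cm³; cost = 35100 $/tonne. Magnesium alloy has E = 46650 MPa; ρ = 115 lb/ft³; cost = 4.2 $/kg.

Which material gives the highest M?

low-carbon steel

Convert each candidate to consistent units, then evaluate M:
  low-carbon steel: E = 206.0 GPa, ρ = 7820 kg/m³, cost = 0.7600 $/kg
  molybdenum: E = 326.2 GPa, ρ = 10200 kg/m³, cost = 37.00 $/kg
  tungsten: E = 407.0 GPa, ρ = 19300 kg/m³, cost = 35.10 $/kg
  magnesium alloy: E = 46.65 GPa, ρ = 1842 kg/m³, cost = 4.200 $/kg
  low-carbon steel: M = 34.7 MN·m per $
  magnesium alloy: M = 6.03 MN·m per $
  molybdenum: M = 0.864 MN·m per $
  tungsten: M = 0.601 MN·m per $
Highest index: low-carbon steel.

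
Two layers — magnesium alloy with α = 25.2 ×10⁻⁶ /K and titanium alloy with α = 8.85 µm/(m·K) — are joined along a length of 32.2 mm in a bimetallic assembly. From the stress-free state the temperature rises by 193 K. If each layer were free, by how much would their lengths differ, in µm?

Δα = |25.2 − 8.85|×10⁻⁶/K = 16.4×10⁻⁶/K.
ΔL_mismatch = Δα·L·ΔT = 16.4×10⁻⁶ × 32.2 mm × 193.0 K = 102 µm.

102 µm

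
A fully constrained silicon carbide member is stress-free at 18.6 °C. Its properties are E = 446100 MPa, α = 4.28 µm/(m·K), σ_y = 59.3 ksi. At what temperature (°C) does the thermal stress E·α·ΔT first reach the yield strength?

233 °C

E = 446100 MPa = 446.1 GPa.
σ_y = 59.3 ksi = 408.9 MPa.
E·α·ΔT = 408.9 MPa ⇒ ΔT = 408.9 / (446.1×10³ × 4.28×10⁻⁶) = 214.1 K.
T = 18.6 + 214.1 = 232.7 °C.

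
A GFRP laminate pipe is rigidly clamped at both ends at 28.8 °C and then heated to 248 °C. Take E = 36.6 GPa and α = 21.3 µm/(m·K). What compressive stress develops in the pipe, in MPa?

171 MPa

ΔT = 219.2 K. Constrained thermal stress σ = E·α·ΔT = 36.60×10³ MPa × 21.3×10⁻⁶ × 219.2 = 171 MPa (compressive).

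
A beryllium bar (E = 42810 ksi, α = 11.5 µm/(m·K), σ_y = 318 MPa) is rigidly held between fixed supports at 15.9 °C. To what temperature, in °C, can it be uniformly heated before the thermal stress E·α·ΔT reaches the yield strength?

E = 42810 ksi = 295.2 GPa.
E·α·ΔT = 318.0 MPa ⇒ ΔT = 318.0 / (295.2×10³ × 11.5×10⁻⁶) = 93.68 K.
T = 15.9 + 93.68 = 109.6 °C.

110 °C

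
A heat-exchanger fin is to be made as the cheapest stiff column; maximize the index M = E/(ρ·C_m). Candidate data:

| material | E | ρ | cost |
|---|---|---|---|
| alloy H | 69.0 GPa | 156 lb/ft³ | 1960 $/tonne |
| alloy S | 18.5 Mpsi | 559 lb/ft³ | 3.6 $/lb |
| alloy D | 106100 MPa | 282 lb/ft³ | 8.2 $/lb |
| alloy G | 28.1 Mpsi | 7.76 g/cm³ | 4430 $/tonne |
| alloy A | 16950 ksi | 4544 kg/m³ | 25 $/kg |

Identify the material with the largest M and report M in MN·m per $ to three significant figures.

In SI units:
  alloy H: E = 69.00 GPa, ρ = 2499 kg/m³, cost = 1.960 $/kg
  alloy S: E = 127.6 GPa, ρ = 8954 kg/m³, cost = 7.937 $/kg
  alloy D: E = 106.1 GPa, ρ = 4517 kg/m³, cost = 18.08 $/kg
  alloy G: E = 193.7 GPa, ρ = 7760 kg/m³, cost = 4.430 $/kg
  alloy A: E = 116.9 GPa, ρ = 4544 kg/m³, cost = 25.00 $/kg
  alloy H: M = 14.1 MN·m per $
  alloy G: M = 5.64 MN·m per $
  alloy S: M = 1.79 MN·m per $
  alloy D: M = 1.30 MN·m per $
  alloy A: M = 1.03 MN·m per $
Alloy H ranks first.

alloy H, M = 14.1 MN·m per $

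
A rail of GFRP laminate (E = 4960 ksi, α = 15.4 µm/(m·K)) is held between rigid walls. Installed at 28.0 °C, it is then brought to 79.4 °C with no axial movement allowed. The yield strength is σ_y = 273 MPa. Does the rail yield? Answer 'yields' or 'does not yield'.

E = 4960 ksi = 34.20 GPa.
ΔT = 51.40 K. Constrained thermal stress σ = E·α·ΔT = 34.20×10³ MPa × 15.4×10⁻⁶ × 51.40 = 27.1 MPa (compressive).
Compare to σ_y = 273 MPa: σ < σ_y, so it does not yield.

does not yield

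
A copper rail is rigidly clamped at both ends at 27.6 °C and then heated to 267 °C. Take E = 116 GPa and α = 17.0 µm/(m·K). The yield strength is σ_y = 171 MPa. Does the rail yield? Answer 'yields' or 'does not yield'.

ΔT = 239.4 K. Constrained thermal stress σ = E·α·ΔT = 116.0×10³ MPa × 17.0×10⁻⁶ × 239.4 = 472 MPa (compressive).
Compare to σ_y = 171 MPa: σ ≥ σ_y, so it yields.

yields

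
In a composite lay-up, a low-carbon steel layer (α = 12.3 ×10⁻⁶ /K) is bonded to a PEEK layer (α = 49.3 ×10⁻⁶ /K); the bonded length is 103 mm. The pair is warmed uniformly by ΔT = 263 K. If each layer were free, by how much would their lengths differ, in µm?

1000 µm

Δα = |12.3 − 49.3|×10⁻⁶/K = 37.0×10⁻⁶/K.
ΔL_mismatch = Δα·L·ΔT = 37.0×10⁻⁶ × 103.0 mm × 263.0 K = 1000 µm.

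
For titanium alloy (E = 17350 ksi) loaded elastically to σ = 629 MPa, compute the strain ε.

E = 17350 ksi = 119.6 GPa = 119600 MPa.
ε = σ/E = 629 / 119600 = 5.26×10⁻³.

5.26×10⁻³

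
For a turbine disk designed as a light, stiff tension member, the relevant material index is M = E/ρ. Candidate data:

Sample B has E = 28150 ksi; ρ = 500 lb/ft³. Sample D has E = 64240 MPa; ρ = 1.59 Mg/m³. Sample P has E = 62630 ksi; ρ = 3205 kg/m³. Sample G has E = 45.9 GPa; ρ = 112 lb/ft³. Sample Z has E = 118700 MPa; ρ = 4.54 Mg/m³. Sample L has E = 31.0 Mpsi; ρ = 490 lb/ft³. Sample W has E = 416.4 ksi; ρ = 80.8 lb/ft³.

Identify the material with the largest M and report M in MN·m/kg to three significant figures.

Normalizing units and computing the index:
  sample B: E = 194.1 GPa, ρ = 8009 kg/m³
  sample D: E = 64.24 GPa, ρ = 1590 kg/m³
  sample P: E = 431.8 GPa, ρ = 3205 kg/m³
  sample G: E = 45.90 GPa, ρ = 1794 kg/m³
  sample Z: E = 118.7 GPa, ρ = 4540 kg/m³
  sample L: E = 213.7 GPa, ρ = 7849 kg/m³
  sample W: E = 2.871 GPa, ρ = 1294 kg/m³
  sample P: M = 135 MN·m/kg
  sample D: M = 40.4 MN·m/kg
  sample L: M = 27.2 MN·m/kg
  sample Z: M = 26.1 MN·m/kg
  sample G: M = 25.6 MN·m/kg
  sample B: M = 24.2 MN·m/kg
  sample W: M = 2.22 MN·m/kg
The maximum is for sample P.

sample P, M = 135 MN·m/kg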